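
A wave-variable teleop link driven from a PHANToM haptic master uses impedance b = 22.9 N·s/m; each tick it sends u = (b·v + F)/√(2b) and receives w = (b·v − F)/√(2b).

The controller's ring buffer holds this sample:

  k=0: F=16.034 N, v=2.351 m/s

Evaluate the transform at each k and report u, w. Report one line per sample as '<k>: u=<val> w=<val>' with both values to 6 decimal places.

k=0: b·v=22.9×2.351=53.837900; √(2b)=6.767570; u=(53.837900+16.034)/6.767570=10.324519, w=(53.837900−16.034)/6.767570=5.586038

0: u=10.324519 w=5.586038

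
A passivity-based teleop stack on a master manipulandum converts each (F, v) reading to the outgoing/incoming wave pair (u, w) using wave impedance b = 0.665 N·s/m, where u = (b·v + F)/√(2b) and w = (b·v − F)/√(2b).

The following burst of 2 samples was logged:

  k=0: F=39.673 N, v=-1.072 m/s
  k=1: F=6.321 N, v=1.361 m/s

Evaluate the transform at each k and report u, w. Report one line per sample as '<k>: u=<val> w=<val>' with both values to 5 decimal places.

k=0: b·v=0.665×(-1.072)=-0.71288; √(2b)=1.15326; u=(-0.71288+39.673)/1.15326=33.78271, w=(-0.71288−39.673)/1.15326=-35.01900
k=1: b·v=0.665×1.361=0.90507; √(2b)=1.15326; u=(0.90507+6.321)/1.15326=6.26579, w=(0.90507−6.321)/1.15326=-4.69621

0: u=33.78271 w=-35.01900
1: u=6.26579 w=-4.69621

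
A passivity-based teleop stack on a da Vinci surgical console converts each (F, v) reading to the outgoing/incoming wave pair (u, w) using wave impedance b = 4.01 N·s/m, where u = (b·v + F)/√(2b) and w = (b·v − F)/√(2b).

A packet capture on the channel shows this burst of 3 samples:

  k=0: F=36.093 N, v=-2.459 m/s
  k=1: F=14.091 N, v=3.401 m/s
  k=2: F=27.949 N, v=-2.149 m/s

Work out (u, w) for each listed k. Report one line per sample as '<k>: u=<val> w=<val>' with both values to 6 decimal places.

k=0: b·v=4.01×(-2.459)=-9.860590; √(2b)=2.831960; u=(-9.860590+36.093)/2.831960=9.262986, w=(-9.860590−36.093)/2.831960=-16.226777
k=1: b·v=4.01×3.401=13.638010; √(2b)=2.831960; u=(13.638010+14.091)/2.831960=9.791454, w=(13.638010−14.091)/2.831960=-0.159956
k=2: b·v=4.01×(-2.149)=-8.617490; √(2b)=2.831960; u=(-8.617490+27.949)/2.831960=6.826193, w=(-8.617490−27.949)/2.831960=-12.912077

0: u=9.262986 w=-16.226777
1: u=9.791454 w=-0.159956
2: u=6.826193 w=-12.912077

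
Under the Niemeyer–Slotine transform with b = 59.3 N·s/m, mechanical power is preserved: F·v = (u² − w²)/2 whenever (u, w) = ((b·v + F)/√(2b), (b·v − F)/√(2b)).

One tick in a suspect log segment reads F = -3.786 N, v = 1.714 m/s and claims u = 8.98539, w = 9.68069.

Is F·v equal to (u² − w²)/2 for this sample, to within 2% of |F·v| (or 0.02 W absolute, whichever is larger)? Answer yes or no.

yes

F·v = (-3.786)×1.714 = -6.4892 W.
(u² − w²)/2 = (80.7372 − 93.7158)/2 = -6.4893 W.
|Δ| = 0.0001;  2% of max(1, |F·v|) = 0.1298.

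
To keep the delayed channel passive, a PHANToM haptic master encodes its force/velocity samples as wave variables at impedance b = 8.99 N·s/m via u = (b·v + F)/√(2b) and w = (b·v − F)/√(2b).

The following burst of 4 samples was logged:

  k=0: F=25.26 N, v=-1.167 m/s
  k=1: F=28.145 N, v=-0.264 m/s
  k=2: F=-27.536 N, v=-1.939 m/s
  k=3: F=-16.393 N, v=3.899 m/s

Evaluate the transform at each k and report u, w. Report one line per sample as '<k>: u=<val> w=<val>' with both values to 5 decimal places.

0: u=3.48294 w=-8.43135
1: u=6.07781 w=-7.19725
2: u=-10.60486 w=2.38295
3: u=4.40042 w=12.13245

k=0: b·v=8.99×(-1.167)=-10.49133; √(2b)=4.24028; u=(-10.49133+25.26)/4.24028=3.48294, w=(-10.49133−25.26)/4.24028=-8.43135
k=1: b·v=8.99×(-0.264)=-2.37336; √(2b)=4.24028; u=(-2.37336+28.145)/4.24028=6.07781, w=(-2.37336−28.145)/4.24028=-7.19725
k=2: b·v=8.99×(-1.939)=-17.43161; √(2b)=4.24028; u=(-17.43161+(-27.536))/4.24028=-10.60486, w=(-17.43161−(-27.536))/4.24028=2.38295
k=3: b·v=8.99×3.899=35.05201; √(2b)=4.24028; u=(35.05201+(-16.393))/4.24028=4.40042, w=(35.05201−(-16.393))/4.24028=12.13245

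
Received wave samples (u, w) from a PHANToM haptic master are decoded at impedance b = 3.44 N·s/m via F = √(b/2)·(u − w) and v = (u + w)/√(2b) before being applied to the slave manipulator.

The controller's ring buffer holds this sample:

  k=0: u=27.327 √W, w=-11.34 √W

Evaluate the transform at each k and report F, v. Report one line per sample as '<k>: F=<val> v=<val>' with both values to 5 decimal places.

k=0: u−w=38.66700, u+w=15.98700; √(b/2)=1.31149, √(2b)=2.62298; F=1.31149×38.667=50.71130, v=15.98700/2.62298=6.09499

0: F=50.71130 v=6.09499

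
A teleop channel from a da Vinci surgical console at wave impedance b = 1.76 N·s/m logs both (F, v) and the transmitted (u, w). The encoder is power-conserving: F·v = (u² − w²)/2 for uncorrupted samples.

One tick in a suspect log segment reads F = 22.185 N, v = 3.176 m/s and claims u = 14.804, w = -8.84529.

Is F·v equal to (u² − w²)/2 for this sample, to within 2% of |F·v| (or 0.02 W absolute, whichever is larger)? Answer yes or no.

F·v = 22.185×3.176 = 70.4596 W.
(u² − w²)/2 = (219.1584 − 78.2392)/2 = 70.4596 W.
|Δ| = 0.0001;  2% of max(1, |F·v|) = 1.4092.

yes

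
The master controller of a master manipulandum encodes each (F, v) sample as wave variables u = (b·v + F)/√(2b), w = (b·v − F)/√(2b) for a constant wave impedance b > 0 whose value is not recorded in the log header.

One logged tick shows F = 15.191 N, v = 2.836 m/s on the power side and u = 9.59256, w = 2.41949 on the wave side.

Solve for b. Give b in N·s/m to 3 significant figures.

u + w = 12.01205;  u + w = √(2b)·v, so √(2b) = 12.01205/2.836 = 4.23556.
b = (√(2b))²/2 = 17.93997/2 = 8.96999.
(Check via u − w = 2F/√(2b): u − w = 7.17307, 2F/√(2b) = 7.17308.)

b = 8.97 N·s/m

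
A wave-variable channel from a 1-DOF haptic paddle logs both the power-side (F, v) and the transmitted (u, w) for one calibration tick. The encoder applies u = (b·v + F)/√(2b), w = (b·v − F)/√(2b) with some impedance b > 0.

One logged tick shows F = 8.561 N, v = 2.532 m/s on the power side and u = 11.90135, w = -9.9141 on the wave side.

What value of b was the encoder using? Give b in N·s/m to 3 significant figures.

b = 0.308 N·s/m

u + w = 1.9873;  u + w = √(2b)·v, so √(2b) = 1.9873/2.532 = 0.7849.
b = (√(2b))²/2 = 0.6160/2 = 0.3080.
(Check via u − w = 2F/√(2b): u − w = 21.8154, 2F/√(2b) = 21.8155.)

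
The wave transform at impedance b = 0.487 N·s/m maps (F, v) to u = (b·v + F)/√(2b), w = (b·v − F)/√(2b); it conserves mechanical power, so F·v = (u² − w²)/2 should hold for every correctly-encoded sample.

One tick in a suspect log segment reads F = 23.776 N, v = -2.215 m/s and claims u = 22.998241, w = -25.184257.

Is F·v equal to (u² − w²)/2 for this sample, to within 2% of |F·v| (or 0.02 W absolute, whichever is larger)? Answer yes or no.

F·v = 23.776×(-2.215) = -52.663840 W.
(u² − w²)/2 = (528.919089 − 634.246801)/2 = -52.663856 W.
|Δ| = 0.000016;  2% of max(1, |F·v|) = 1.053277.

yes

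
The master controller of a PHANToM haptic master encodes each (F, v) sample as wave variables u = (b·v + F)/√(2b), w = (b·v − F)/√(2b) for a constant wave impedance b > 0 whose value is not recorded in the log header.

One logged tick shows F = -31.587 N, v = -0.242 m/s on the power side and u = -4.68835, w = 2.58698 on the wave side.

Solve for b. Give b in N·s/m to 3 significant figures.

b = 37.7 N·s/m

u + w = -2.1014;  u + w = √(2b)·v, so √(2b) = -2.1014/(-0.242) = 8.6833.
b = (√(2b))²/2 = 75.4005/2 = 37.7003.
(Check via u − w = 2F/√(2b): u − w = -7.2753, 2F/√(2b) = -7.2753.)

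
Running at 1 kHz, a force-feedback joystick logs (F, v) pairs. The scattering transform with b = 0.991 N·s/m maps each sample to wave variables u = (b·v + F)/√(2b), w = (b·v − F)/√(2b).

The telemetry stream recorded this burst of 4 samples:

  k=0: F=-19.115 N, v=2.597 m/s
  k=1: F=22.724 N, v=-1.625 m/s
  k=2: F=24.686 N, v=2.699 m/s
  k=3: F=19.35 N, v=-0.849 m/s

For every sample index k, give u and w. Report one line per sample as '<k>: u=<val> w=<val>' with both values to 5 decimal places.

0: u=-11.74951 w=15.40566
1: u=14.99723 w=-17.28496
2: u=19.43460 w=-15.63485
3: u=13.14688 w=-14.34213

k=0: b·v=0.991×2.597=2.57363; √(2b)=1.40784; u=(2.57363+(-19.115))/1.40784=-11.74951, w=(2.57363−(-19.115))/1.40784=15.40566
k=1: b·v=0.991×(-1.625)=-1.61037; √(2b)=1.40784; u=(-1.61037+22.724)/1.40784=14.99723, w=(-1.61037−22.724)/1.40784=-17.28496
k=2: b·v=0.991×2.699=2.67471; √(2b)=1.40784; u=(2.67471+24.686)/1.40784=19.43460, w=(2.67471−24.686)/1.40784=-15.63485
k=3: b·v=0.991×(-0.849)=-0.84136; √(2b)=1.40784; u=(-0.84136+19.35)/1.40784=13.14688, w=(-0.84136−19.35)/1.40784=-14.34213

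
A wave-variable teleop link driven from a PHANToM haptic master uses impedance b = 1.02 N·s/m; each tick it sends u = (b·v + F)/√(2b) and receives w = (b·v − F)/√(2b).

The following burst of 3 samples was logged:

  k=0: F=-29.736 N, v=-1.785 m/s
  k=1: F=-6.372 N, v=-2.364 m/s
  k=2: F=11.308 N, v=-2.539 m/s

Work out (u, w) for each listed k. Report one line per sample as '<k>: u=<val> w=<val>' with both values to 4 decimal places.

0: u=-22.0941 w=19.5446
1: u=-6.1495 w=2.7731
2: u=6.1040 w=-9.7304

k=0: b·v=1.02×(-1.785)=-1.8207; √(2b)=1.4283; u=(-1.8207+(-29.736))/1.4283=-22.0941, w=(-1.8207−(-29.736))/1.4283=19.5446
k=1: b·v=1.02×(-2.364)=-2.4113; √(2b)=1.4283; u=(-2.4113+(-6.372))/1.4283=-6.1495, w=(-2.4113−(-6.372))/1.4283=2.7731
k=2: b·v=1.02×(-2.539)=-2.5898; √(2b)=1.4283; u=(-2.5898+11.308)/1.4283=6.1040, w=(-2.5898−11.308)/1.4283=-9.7304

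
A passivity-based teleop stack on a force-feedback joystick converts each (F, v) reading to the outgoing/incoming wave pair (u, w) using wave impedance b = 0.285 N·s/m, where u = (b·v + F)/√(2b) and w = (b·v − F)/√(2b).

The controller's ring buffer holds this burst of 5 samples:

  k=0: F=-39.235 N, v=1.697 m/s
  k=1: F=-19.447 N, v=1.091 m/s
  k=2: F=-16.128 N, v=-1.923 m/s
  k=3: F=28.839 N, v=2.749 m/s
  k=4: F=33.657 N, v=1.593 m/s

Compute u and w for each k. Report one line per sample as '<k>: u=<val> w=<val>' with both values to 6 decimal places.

0: u=-51.327424 w=52.608630
1: u=-25.346337 w=26.170024
2: u=-22.087974 w=20.636141
3: u=39.235913 w=-37.160464
4: u=45.181130 w=-43.978441

k=0: b·v=0.285×1.697=0.483645; √(2b)=0.754983; u=(0.483645+(-39.235))/0.754983=-51.327424, w=(0.483645−(-39.235))/0.754983=52.608630
k=1: b·v=0.285×1.091=0.310935; √(2b)=0.754983; u=(0.310935+(-19.447))/0.754983=-25.346337, w=(0.310935−(-19.447))/0.754983=26.170024
k=2: b·v=0.285×(-1.923)=-0.548055; √(2b)=0.754983; u=(-0.548055+(-16.128))/0.754983=-22.087974, w=(-0.548055−(-16.128))/0.754983=20.636141
k=3: b·v=0.285×2.749=0.783465; √(2b)=0.754983; u=(0.783465+28.839)/0.754983=39.235913, w=(0.783465−28.839)/0.754983=-37.160464
k=4: b·v=0.285×1.593=0.454005; √(2b)=0.754983; u=(0.454005+33.657)/0.754983=45.181130, w=(0.454005−33.657)/0.754983=-43.978441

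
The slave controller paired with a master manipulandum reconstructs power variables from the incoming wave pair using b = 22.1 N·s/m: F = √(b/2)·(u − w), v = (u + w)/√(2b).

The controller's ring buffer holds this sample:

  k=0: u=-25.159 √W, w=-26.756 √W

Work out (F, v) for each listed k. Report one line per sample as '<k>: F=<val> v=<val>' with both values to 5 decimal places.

0: F=5.30867 v=-7.80875

k=0: u−w=1.59700, u+w=-51.91500; √(b/2)=3.32415, √(2b)=6.64831; F=3.32415×1.597=5.30867, v=-51.91500/6.64831=-7.80875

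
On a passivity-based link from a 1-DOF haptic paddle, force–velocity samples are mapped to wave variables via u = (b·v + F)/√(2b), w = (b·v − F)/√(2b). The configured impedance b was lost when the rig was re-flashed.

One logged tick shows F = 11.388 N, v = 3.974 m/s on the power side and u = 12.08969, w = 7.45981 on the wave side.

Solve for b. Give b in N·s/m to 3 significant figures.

b = 12.1 N·s/m

u + w = 19.5495;  u + w = √(2b)·v, so √(2b) = 19.5495/3.974 = 4.9194.
b = (√(2b))²/2 = 24.2000/2 = 12.1000.
(Check via u − w = 2F/√(2b): u − w = 4.6299, 2F/√(2b) = 4.6299.)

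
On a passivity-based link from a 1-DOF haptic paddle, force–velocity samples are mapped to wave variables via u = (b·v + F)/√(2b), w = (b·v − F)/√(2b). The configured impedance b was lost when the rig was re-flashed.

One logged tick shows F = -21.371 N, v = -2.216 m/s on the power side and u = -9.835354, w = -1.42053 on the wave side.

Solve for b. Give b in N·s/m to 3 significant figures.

u + w = -11.255884;  u + w = √(2b)·v, so √(2b) = -11.255884/(-2.216) = 5.079370.
b = (√(2b))²/2 = 25.800000/2 = 12.900000.
(Check via u − w = 2F/√(2b): u − w = -8.414824, 2F/√(2b) = -8.414823.)

b = 12.9 N·s/m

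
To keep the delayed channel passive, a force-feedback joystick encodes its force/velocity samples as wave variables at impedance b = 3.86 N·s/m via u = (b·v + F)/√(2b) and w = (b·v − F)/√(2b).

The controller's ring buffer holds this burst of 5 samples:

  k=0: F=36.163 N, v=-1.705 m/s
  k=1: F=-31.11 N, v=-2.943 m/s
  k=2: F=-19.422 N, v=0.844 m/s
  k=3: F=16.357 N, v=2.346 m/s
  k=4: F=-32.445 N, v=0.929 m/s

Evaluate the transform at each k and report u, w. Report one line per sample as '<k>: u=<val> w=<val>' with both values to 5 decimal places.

0: u=10.64669 w=-15.38401
1: u=-15.28528 w=7.10819
2: u=-5.81761 w=8.16265
3: u=9.14618 w=-2.62785
4: u=-10.38660 w=12.96782

k=0: b·v=3.86×(-1.705)=-6.58130; √(2b)=2.77849; u=(-6.58130+36.163)/2.77849=10.64669, w=(-6.58130−36.163)/2.77849=-15.38401
k=1: b·v=3.86×(-2.943)=-11.35998; √(2b)=2.77849; u=(-11.35998+(-31.11))/2.77849=-15.28528, w=(-11.35998−(-31.11))/2.77849=7.10819
k=2: b·v=3.86×0.844=3.25784; √(2b)=2.77849; u=(3.25784+(-19.422))/2.77849=-5.81761, w=(3.25784−(-19.422))/2.77849=8.16265
k=3: b·v=3.86×2.346=9.05556; √(2b)=2.77849; u=(9.05556+16.357)/2.77849=9.14618, w=(9.05556−16.357)/2.77849=-2.62785
k=4: b·v=3.86×0.929=3.58594; √(2b)=2.77849; u=(3.58594+(-32.445))/2.77849=-10.38660, w=(3.58594−(-32.445))/2.77849=12.96782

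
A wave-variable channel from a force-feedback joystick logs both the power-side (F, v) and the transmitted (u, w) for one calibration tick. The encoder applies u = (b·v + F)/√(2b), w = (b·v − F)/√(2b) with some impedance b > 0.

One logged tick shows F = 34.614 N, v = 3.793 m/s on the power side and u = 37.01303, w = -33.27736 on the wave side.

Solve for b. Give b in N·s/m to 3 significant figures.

u + w = 3.73567;  u + w = √(2b)·v, so √(2b) = 3.73567/3.793 = 0.98489.
b = (√(2b))²/2 = 0.97000/2 = 0.48500.
(Check via u − w = 2F/√(2b): u − w = 70.29039, 2F/√(2b) = 70.29042.)

b = 0.485 N·s/m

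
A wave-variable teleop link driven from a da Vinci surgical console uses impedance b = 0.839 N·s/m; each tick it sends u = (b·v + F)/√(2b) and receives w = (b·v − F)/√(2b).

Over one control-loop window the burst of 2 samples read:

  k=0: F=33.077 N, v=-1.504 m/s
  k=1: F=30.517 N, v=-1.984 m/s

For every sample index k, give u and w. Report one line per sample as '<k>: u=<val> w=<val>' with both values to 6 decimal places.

0: u=24.560540 w=-26.508786
1: u=22.273390 w=-24.843417

k=0: b·v=0.839×(-1.504)=-1.261856; √(2b)=1.295376; u=(-1.261856+33.077)/1.295376=24.560540, w=(-1.261856−33.077)/1.295376=-26.508786
k=1: b·v=0.839×(-1.984)=-1.664576; √(2b)=1.295376; u=(-1.664576+30.517)/1.295376=22.273390, w=(-1.664576−30.517)/1.295376=-24.843417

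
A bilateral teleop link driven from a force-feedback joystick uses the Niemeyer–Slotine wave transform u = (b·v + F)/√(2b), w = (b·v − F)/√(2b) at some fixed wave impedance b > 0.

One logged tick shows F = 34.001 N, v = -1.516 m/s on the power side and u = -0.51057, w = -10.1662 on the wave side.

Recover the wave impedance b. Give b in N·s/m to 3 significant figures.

b = 24.8 N·s/m

u + w = -10.67677;  u + w = √(2b)·v, so √(2b) = -10.67677/(-1.516) = 7.04272.
b = (√(2b))²/2 = 49.59997/2 = 24.79998.
(Check via u − w = 2F/√(2b): u − w = 9.65563, 2F/√(2b) = 9.65564.)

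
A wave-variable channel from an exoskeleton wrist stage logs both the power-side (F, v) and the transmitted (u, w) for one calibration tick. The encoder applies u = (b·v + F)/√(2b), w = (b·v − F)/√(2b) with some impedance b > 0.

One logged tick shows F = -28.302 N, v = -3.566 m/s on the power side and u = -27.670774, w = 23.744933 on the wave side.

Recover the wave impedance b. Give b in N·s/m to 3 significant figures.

b = 0.606 N·s/m

u + w = -3.925841;  u + w = √(2b)·v, so √(2b) = -3.925841/(-3.566) = 1.100909.
b = (√(2b))²/2 = 1.212000/2 = 0.606000.
(Check via u − w = 2F/√(2b): u − w = -51.415707, 2F/√(2b) = -51.415700.)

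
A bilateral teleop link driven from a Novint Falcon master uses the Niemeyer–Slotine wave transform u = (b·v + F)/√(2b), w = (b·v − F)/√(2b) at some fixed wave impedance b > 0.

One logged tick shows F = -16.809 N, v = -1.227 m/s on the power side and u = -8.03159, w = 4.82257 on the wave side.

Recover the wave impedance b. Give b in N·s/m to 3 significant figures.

u + w = -3.2090;  u + w = √(2b)·v, so √(2b) = -3.2090/(-1.227) = 2.6153.
b = (√(2b))²/2 = 6.8400/2 = 3.4200.
(Check via u − w = 2F/√(2b): u − w = -12.8542, 2F/√(2b) = -12.8542.)

b = 3.42 N·s/m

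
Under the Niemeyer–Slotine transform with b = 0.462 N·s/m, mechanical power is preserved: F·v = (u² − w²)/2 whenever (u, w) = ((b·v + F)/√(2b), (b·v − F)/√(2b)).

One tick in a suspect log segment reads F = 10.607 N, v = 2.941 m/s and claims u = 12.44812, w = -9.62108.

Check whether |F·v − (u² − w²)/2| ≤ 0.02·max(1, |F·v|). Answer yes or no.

F·v = 10.607×2.941 = 31.1952 W.
(u² − w²)/2 = (154.9557 − 92.5652)/2 = 31.1953 W.
|Δ| = 0.0001;  2% of max(1, |F·v|) = 0.6239.

yes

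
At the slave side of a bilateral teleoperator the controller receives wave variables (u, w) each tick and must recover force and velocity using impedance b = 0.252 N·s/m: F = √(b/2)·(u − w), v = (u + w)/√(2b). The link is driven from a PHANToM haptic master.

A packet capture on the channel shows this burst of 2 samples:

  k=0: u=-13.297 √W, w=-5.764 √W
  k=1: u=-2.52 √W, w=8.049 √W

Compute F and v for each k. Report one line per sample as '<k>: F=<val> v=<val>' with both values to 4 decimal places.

0: F=-2.6739 v=-26.8491
1: F=-3.7516 v=7.7881

k=0: u−w=-7.5330, u+w=-19.0610; √(b/2)=0.3550, √(2b)=0.7099; F=0.3550×(-7.533)=-2.6739, v=-19.0610/0.7099=-26.8491
k=1: u−w=-10.5690, u+w=5.5290; √(b/2)=0.3550, √(2b)=0.7099; F=0.3550×(-10.569)=-3.7516, v=5.5290/0.7099=7.7881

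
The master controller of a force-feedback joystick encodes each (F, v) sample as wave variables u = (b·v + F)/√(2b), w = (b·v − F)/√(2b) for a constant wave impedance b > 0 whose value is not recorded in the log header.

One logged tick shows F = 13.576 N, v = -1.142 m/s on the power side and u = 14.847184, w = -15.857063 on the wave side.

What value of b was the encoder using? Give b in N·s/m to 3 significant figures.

u + w = -1.009879;  u + w = √(2b)·v, so √(2b) = -1.009879/(-1.142) = 0.884307.
b = (√(2b))²/2 = 0.781999/2 = 0.391000.
(Check via u − w = 2F/√(2b): u − w = 30.704247, 2F/√(2b) = 30.704257.)

b = 0.391 N·s/m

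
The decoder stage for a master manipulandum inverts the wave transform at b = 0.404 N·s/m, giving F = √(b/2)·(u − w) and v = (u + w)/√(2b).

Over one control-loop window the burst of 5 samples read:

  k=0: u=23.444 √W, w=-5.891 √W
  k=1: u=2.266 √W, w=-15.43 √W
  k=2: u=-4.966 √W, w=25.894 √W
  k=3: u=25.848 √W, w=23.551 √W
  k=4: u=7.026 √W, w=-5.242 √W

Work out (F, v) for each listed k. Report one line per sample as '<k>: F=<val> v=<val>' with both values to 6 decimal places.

k=0: u−w=29.335000, u+w=17.553000; √(b/2)=0.449444, √(2b)=0.898888; F=0.449444×29.335=13.184443, v=17.553000/0.898888=19.527456
k=1: u−w=17.696000, u+w=-13.164000; √(b/2)=0.449444, √(2b)=0.898888; F=0.449444×17.696=7.953363, v=-13.164000/0.898888=-14.644758
k=2: u−w=-30.860000, u+w=20.928000; √(b/2)=0.449444, √(2b)=0.898888; F=0.449444×(-30.86)=-13.869845, v=20.928000/0.898888=23.282094
k=3: u−w=2.297000, u+w=49.399000; √(b/2)=0.449444, √(2b)=0.898888; F=0.449444×2.297=1.032373, v=49.399000/0.898888=54.955666
k=4: u−w=12.268000, u+w=1.784000; √(b/2)=0.449444, √(2b)=0.898888; F=0.449444×12.268=5.513780, v=1.784000/0.898888=1.984674

0: F=13.184443 v=19.527456
1: F=7.953363 v=-14.644758
2: F=-13.869845 v=23.282094
3: F=1.032373 v=54.955666
4: F=5.513780 v=1.984674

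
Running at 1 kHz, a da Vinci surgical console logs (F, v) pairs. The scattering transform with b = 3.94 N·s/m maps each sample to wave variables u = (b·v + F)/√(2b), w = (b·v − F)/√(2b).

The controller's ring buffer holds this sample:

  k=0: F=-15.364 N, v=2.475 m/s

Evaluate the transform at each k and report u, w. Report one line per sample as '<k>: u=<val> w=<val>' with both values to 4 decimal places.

k=0: b·v=3.94×2.475=9.7515; √(2b)=2.8071; u=(9.7515+(-15.364))/2.8071=-1.9994, w=(9.7515−(-15.364))/2.8071=8.9470

0: u=-1.9994 w=8.9470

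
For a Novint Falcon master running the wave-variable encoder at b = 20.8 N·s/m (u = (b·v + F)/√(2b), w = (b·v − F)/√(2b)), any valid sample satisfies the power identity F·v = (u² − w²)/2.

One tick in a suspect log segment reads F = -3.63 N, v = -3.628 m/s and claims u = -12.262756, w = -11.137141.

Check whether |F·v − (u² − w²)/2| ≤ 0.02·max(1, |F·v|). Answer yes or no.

F·v = (-3.63)×(-3.628) = 13.169640 W.
(u² − w²)/2 = (150.375185 − 124.035910)/2 = 13.169638 W.
|Δ| = 0.000002;  2% of max(1, |F·v|) = 0.263393.

yes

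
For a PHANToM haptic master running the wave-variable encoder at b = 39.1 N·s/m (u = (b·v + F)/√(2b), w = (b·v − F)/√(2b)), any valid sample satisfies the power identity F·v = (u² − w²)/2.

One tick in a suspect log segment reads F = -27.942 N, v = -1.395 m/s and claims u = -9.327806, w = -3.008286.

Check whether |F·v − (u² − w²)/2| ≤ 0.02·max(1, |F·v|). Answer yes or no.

yes

F·v = (-27.942)×(-1.395) = 38.979090 W.
(u² − w²)/2 = (87.007965 − 9.049785)/2 = 38.979090 W.
|Δ| = 0.000000;  2% of max(1, |F·v|) = 0.779582.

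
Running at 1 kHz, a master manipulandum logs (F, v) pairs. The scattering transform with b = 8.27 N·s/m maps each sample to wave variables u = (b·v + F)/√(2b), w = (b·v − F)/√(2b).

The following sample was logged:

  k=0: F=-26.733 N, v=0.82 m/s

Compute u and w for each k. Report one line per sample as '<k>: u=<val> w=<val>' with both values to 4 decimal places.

0: u=-4.9058 w=8.2407

k=0: b·v=8.27×0.82=6.7814; √(2b)=4.0669; u=(6.7814+(-26.733))/4.0669=-4.9058, w=(6.7814−(-26.733))/4.0669=8.2407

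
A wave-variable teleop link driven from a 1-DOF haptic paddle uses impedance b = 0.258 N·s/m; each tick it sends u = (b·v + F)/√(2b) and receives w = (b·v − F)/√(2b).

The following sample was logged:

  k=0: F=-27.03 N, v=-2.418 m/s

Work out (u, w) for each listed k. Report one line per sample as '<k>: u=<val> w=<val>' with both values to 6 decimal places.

k=0: b·v=0.258×(-2.418)=-0.623844; √(2b)=0.718331; u=(-0.623844+(-27.03))/0.718331=-38.497334, w=(-0.623844−(-27.03))/0.718331=36.760409

0: u=-38.497334 w=36.760409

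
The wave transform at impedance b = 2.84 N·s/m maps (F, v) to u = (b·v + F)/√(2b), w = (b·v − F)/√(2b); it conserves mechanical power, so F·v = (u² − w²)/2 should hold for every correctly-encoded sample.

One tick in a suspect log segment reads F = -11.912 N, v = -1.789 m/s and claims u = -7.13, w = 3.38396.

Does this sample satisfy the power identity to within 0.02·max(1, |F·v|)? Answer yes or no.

F·v = (-11.912)×(-1.789) = 21.3106 W.
(u² − w²)/2 = (50.8369 − 11.4512)/2 = 19.6929 W.
|Δ| = 1.6177;  2% of max(1, |F·v|) = 0.4262.

no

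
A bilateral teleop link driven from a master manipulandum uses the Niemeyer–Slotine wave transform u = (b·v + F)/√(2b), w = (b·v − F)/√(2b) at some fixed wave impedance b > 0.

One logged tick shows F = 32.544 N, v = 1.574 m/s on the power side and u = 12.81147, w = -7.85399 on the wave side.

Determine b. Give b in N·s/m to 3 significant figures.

u + w = 4.95748;  u + w = √(2b)·v, so √(2b) = 4.95748/1.574 = 3.14961.
b = (√(2b))²/2 = 9.92002/2 = 4.96001.
(Check via u − w = 2F/√(2b): u − w = 20.66546, 2F/√(2b) = 20.66544.)

b = 4.96 N·s/m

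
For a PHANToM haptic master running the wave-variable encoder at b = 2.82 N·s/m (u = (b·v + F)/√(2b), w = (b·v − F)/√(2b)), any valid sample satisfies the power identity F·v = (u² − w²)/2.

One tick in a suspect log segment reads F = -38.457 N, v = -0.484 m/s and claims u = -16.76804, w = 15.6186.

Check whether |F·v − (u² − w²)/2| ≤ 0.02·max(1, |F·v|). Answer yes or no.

F·v = (-38.457)×(-0.484) = 18.6132 W.
(u² − w²)/2 = (281.1672 − 243.9407)/2 = 18.6132 W.
|Δ| = 0.0001;  2% of max(1, |F·v|) = 0.3723.

yes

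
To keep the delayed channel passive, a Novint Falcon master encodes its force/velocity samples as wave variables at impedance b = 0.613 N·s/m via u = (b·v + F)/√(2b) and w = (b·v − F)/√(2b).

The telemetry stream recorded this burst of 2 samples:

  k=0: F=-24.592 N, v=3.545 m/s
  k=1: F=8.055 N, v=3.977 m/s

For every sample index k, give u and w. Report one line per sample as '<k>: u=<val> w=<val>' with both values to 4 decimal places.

0: u=-20.2474 w=24.1726
1: u=9.4766 w=-5.0730

k=0: b·v=0.613×3.545=2.1731; √(2b)=1.1072; u=(2.1731+(-24.592))/1.1072=-20.2474, w=(2.1731−(-24.592))/1.1072=24.1726
k=1: b·v=0.613×3.977=2.4379; √(2b)=1.1072; u=(2.4379+8.055)/1.1072=9.4766, w=(2.4379−8.055)/1.1072=-5.0730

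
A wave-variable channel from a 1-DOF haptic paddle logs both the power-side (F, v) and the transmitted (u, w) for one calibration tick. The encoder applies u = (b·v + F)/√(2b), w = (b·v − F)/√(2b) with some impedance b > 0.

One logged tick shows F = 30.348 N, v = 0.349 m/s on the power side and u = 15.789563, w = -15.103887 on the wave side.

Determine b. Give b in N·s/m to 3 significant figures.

b = 1.93 N·s/m

u + w = 0.685676;  u + w = √(2b)·v, so √(2b) = 0.685676/0.349 = 1.964688.
b = (√(2b))²/2 = 3.859998/2 = 1.929999.
(Check via u − w = 2F/√(2b): u − w = 30.893450, 2F/√(2b) = 30.893460.)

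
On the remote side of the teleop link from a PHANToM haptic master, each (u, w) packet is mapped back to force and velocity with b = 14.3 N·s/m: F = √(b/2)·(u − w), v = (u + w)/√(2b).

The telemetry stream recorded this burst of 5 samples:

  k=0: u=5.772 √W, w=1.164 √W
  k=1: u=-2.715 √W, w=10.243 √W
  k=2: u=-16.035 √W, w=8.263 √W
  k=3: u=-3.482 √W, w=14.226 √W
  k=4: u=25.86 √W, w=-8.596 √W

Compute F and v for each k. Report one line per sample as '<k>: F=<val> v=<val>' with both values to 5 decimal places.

0: F=12.32155 v=1.29696
1: F=-34.64902 v=1.40766
2: F=-64.97160 v=-1.45328
3: F=-47.35028 v=2.00901
4: F=92.13357 v=3.22818

k=0: u−w=4.60800, u+w=6.93600; √(b/2)=2.67395, √(2b)=5.34790; F=2.67395×4.608=12.32155, v=6.93600/5.34790=1.29696
k=1: u−w=-12.95800, u+w=7.52800; √(b/2)=2.67395, √(2b)=5.34790; F=2.67395×(-12.958)=-34.64902, v=7.52800/5.34790=1.40766
k=2: u−w=-24.29800, u+w=-7.77200; √(b/2)=2.67395, √(2b)=5.34790; F=2.67395×(-24.298)=-64.97160, v=-7.77200/5.34790=-1.45328
k=3: u−w=-17.70800, u+w=10.74400; √(b/2)=2.67395, √(2b)=5.34790; F=2.67395×(-17.708)=-47.35028, v=10.74400/5.34790=2.00901
k=4: u−w=34.45600, u+w=17.26400; √(b/2)=2.67395, √(2b)=5.34790; F=2.67395×34.456=92.13357, v=17.26400/5.34790=3.22818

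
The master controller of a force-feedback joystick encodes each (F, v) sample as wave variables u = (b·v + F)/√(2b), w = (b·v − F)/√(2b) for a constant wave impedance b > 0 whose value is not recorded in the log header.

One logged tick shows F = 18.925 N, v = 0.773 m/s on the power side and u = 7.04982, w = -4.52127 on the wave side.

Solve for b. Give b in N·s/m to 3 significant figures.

b = 5.35 N·s/m

u + w = 2.52855;  u + w = √(2b)·v, so √(2b) = 2.52855/0.773 = 3.27109.
b = (√(2b))²/2 = 10.70001/2 = 5.35000.
(Check via u − w = 2F/√(2b): u − w = 11.57109, 2F/√(2b) = 11.57108.)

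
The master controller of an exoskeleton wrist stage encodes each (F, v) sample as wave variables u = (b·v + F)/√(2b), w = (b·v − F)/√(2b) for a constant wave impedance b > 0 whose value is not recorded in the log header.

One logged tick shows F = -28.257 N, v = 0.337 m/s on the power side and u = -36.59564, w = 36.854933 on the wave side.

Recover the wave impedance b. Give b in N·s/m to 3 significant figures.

b = 0.296 N·s/m

u + w = 0.259293;  u + w = √(2b)·v, so √(2b) = 0.259293/0.337 = 0.769415.
b = (√(2b))²/2 = 0.592000/2 = 0.296000.
(Check via u − w = 2F/√(2b): u − w = -73.450573, 2F/√(2b) = -73.450568.)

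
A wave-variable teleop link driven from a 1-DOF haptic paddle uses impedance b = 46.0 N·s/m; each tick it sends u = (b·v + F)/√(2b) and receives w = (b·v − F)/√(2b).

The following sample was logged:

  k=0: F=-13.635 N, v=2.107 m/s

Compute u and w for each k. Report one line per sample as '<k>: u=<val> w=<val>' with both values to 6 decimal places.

k=0: b·v=46.0×2.107=96.922000; √(2b)=9.591663; u=(96.922000+(-13.635))/9.591663=8.683270, w=(96.922000−(-13.635))/9.591663=11.526364

0: u=8.683270 w=11.526364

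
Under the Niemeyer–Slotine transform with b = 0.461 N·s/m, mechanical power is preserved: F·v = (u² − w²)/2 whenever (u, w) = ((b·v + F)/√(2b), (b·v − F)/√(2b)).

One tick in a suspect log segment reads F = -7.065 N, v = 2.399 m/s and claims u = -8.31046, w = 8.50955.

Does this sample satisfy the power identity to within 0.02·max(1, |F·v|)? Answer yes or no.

F·v = (-7.065)×2.399 = -16.94894 W.
(u² − w²)/2 = (69.06375 − 72.41244)/2 = -1.67435 W.
|Δ| = 15.27459;  2% of max(1, |F·v|) = 0.33898.

no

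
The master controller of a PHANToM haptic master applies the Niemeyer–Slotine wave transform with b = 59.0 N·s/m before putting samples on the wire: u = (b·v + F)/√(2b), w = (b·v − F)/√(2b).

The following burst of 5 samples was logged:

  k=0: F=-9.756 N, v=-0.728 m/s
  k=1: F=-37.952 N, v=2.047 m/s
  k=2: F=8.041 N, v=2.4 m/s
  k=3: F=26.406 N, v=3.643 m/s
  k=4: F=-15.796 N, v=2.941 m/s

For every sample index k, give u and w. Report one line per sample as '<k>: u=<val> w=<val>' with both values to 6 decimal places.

k=0: b·v=59.0×(-0.728)=-42.952000; √(2b)=10.862780; u=(-42.952000+(-9.756))/10.862780=-4.852165, w=(-42.952000−(-9.756))/10.862780=-3.055940
k=1: b·v=59.0×2.047=120.773000; √(2b)=10.862780; u=(120.773000+(-37.952))/10.862780=7.624291, w=(120.773000−(-37.952))/10.862780=14.611821
k=2: b·v=59.0×2.4=141.600000; √(2b)=10.862780; u=(141.600000+8.041)/10.862780=13.775571, w=(141.600000−8.041)/10.862780=12.295103
k=3: b·v=59.0×3.643=214.937000; √(2b)=10.862780; u=(214.937000+26.406)/10.862780=22.217424, w=(214.937000−26.406)/10.862780=17.355685
k=4: b·v=59.0×2.941=173.519000; √(2b)=10.862780; u=(173.519000+(-15.796))/10.862780=14.519579, w=(173.519000−(-15.796))/10.862780=17.427858

0: u=-4.852165 w=-3.055940
1: u=7.624291 w=14.611821
2: u=13.775571 w=12.295103
3: u=22.217424 w=17.355685
4: u=14.519579 w=17.427858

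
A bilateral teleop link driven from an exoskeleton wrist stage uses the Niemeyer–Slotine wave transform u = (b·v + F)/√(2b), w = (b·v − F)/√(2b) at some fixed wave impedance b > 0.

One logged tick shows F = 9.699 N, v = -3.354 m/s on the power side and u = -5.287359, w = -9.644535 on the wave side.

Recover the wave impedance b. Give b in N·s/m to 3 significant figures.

u + w = -14.931894;  u + w = √(2b)·v, so √(2b) = -14.931894/(-3.354) = 4.451966.
b = (√(2b))²/2 = 19.820001/2 = 9.910001.
(Check via u − w = 2F/√(2b): u − w = 4.357176, 2F/√(2b) = 4.357176.)

b = 9.91 N·s/m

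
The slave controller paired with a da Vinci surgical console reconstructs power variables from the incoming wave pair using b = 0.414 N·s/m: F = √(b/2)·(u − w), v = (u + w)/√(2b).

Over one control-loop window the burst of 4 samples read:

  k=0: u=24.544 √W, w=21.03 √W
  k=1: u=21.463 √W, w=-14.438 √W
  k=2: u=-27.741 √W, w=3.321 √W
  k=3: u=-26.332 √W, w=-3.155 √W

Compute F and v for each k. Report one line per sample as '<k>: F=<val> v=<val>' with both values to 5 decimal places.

0: F=1.59877 v=50.08434
1: F=16.33397 v=7.72025
2: F=-14.13236 v=-26.83679
3: F=-10.54490 v=-32.40525

k=0: u−w=3.51400, u+w=45.57400; √(b/2)=0.45497, √(2b)=0.90995; F=0.45497×3.514=1.59877, v=45.57400/0.90995=50.08434
k=1: u−w=35.90100, u+w=7.02500; √(b/2)=0.45497, √(2b)=0.90995; F=0.45497×35.901=16.33397, v=7.02500/0.90995=7.72025
k=2: u−w=-31.06200, u+w=-24.42000; √(b/2)=0.45497, √(2b)=0.90995; F=0.45497×(-31.062)=-14.13236, v=-24.42000/0.90995=-26.83679
k=3: u−w=-23.17700, u+w=-29.48700; √(b/2)=0.45497, √(2b)=0.90995; F=0.45497×(-23.177)=-10.54490, v=-29.48700/0.90995=-32.40525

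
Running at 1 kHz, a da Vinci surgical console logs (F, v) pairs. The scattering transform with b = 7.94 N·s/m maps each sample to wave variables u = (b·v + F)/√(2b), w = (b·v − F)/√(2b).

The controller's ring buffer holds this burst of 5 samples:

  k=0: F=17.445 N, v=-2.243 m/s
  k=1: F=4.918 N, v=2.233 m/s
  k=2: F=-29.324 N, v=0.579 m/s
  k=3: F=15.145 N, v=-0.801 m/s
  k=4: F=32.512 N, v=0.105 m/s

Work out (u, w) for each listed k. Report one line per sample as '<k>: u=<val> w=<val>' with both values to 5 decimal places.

0: u=-0.09145 w=-8.84684
1: u=5.68336 w=3.21508
2: u=-6.20500 w=8.51230
3: u=2.20455 w=-5.39651
4: u=8.36786 w=-7.94944

k=0: b·v=7.94×(-2.243)=-17.80942; √(2b)=3.98497; u=(-17.80942+17.445)/3.98497=-0.09145, w=(-17.80942−17.445)/3.98497=-8.84684
k=1: b·v=7.94×2.233=17.73002; √(2b)=3.98497; u=(17.73002+4.918)/3.98497=5.68336, w=(17.73002−4.918)/3.98497=3.21508
k=2: b·v=7.94×0.579=4.59726; √(2b)=3.98497; u=(4.59726+(-29.324))/3.98497=-6.20500, w=(4.59726−(-29.324))/3.98497=8.51230
k=3: b·v=7.94×(-0.801)=-6.35994; √(2b)=3.98497; u=(-6.35994+15.145)/3.98497=2.20455, w=(-6.35994−15.145)/3.98497=-5.39651
k=4: b·v=7.94×0.105=0.83370; √(2b)=3.98497; u=(0.83370+32.512)/3.98497=8.36786, w=(0.83370−32.512)/3.98497=-7.94944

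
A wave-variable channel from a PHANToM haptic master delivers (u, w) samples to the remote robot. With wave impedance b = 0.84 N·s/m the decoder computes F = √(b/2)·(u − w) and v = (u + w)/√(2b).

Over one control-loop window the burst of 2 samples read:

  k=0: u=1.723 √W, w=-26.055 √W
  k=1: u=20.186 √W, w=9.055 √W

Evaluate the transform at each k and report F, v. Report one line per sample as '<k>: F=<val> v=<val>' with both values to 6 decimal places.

k=0: u−w=27.778000, u+w=-24.332000; √(b/2)=0.648074, √(2b)=1.296148; F=0.648074×27.778=18.002202, v=-24.332000/1.296148=-18.772546
k=1: u−w=11.131000, u+w=29.241000; √(b/2)=0.648074, √(2b)=1.296148; F=0.648074×11.131=7.213712, v=29.241000/1.296148=22.559921

0: F=18.002202 v=-18.772546
1: F=7.213712 v=22.559921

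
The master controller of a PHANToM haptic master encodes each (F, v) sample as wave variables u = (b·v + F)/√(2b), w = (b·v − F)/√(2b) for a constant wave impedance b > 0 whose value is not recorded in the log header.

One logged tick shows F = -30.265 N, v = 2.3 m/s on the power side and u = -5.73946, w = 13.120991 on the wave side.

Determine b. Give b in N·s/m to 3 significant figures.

u + w = 7.381531;  u + w = √(2b)·v, so √(2b) = 7.381531/2.3 = 3.209361.
b = (√(2b))²/2 = 10.300000/2 = 5.150000.
(Check via u − w = 2F/√(2b): u − w = -18.860451, 2F/√(2b) = -18.860450.)

b = 5.15 N·s/m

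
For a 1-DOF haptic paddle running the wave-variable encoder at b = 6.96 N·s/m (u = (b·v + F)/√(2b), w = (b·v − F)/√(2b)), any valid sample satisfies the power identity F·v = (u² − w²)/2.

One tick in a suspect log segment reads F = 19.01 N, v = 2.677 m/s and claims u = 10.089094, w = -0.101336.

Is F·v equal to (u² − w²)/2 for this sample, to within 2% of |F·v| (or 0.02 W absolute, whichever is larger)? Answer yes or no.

F·v = 19.01×2.677 = 50.889770 W.
(u² − w²)/2 = (101.789818 − 0.010269)/2 = 50.889774 W.
|Δ| = 0.000004;  2% of max(1, |F·v|) = 1.017795.

yes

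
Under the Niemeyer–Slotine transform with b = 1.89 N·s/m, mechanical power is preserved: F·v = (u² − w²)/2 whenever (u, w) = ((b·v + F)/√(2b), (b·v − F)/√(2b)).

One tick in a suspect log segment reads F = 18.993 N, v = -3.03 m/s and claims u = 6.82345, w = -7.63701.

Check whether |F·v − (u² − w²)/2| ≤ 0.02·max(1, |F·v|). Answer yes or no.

no

F·v = 18.993×(-3.03) = -57.54879 W.
(u² − w²)/2 = (46.55947 − 58.32392)/2 = -5.88223 W.
|Δ| = 51.66656;  2% of max(1, |F·v|) = 1.15098.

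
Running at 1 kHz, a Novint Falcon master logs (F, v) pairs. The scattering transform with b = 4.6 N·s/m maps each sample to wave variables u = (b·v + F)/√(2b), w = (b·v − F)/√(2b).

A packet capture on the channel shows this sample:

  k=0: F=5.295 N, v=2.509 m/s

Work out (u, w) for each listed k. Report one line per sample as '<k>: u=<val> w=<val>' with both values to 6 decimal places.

0: u=5.550797 w=2.059377

k=0: b·v=4.6×2.509=11.541400; √(2b)=3.033150; u=(11.541400+5.295)/3.033150=5.550797, w=(11.541400−5.295)/3.033150=2.059377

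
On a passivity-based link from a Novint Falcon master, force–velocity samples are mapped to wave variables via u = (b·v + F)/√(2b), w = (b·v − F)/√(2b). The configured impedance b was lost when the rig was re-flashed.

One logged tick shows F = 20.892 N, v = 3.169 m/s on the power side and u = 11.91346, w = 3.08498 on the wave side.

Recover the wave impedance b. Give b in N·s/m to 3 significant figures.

b = 11.2 N·s/m

u + w = 14.99844;  u + w = √(2b)·v, so √(2b) = 14.99844/3.169 = 4.73286.
b = (√(2b))²/2 = 22.39998/2 = 11.19999.
(Check via u − w = 2F/√(2b): u − w = 8.82848, 2F/√(2b) = 8.82848.)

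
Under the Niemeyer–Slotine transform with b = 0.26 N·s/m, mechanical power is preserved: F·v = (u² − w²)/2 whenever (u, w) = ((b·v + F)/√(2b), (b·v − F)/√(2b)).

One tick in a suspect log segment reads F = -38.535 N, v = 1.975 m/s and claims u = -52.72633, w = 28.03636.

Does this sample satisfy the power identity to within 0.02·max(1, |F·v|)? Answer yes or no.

no

F·v = (-38.535)×1.975 = -76.10662 W.
(u² − w²)/2 = (2780.06588 − 786.03748)/2 = 997.01420 W.
|Δ| = 1073.12082;  2% of max(1, |F·v|) = 1.52213.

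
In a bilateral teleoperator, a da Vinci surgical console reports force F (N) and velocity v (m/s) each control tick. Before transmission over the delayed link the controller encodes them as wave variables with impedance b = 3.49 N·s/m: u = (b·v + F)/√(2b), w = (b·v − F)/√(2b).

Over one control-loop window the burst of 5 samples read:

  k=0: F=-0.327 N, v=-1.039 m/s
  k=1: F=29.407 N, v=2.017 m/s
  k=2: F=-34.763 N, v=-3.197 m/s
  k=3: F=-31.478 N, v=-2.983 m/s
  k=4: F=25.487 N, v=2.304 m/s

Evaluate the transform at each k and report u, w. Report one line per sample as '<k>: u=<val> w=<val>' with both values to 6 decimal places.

k=0: b·v=3.49×(-1.039)=-3.626110; √(2b)=2.641969; u=(-3.626110+(-0.327))/2.641969=-1.496274, w=(-3.626110−(-0.327))/2.641969=-1.248732
k=1: b·v=3.49×2.017=7.039330; √(2b)=2.641969; u=(7.039330+29.407)/2.641969=13.795139, w=(7.039330−29.407)/2.641969=-8.466288
k=2: b·v=3.49×(-3.197)=-11.157530; √(2b)=2.641969; u=(-11.157530+(-34.763))/2.641969=-17.381177, w=(-11.157530−(-34.763))/2.641969=8.934802
k=3: b·v=3.49×(-2.983)=-10.410670; √(2b)=2.641969; u=(-10.410670+(-31.478))/2.641969=-15.855095, w=(-10.410670−(-31.478))/2.641969=7.974102
k=4: b·v=3.49×2.304=8.040960; √(2b)=2.641969; u=(8.040960+25.487)/2.641969=12.690520, w=(8.040960−25.487)/2.641969=-6.603424

0: u=-1.496274 w=-1.248732
1: u=13.795139 w=-8.466288
2: u=-17.381177 w=8.934802
3: u=-15.855095 w=7.974102
4: u=12.690520 w=-6.603424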